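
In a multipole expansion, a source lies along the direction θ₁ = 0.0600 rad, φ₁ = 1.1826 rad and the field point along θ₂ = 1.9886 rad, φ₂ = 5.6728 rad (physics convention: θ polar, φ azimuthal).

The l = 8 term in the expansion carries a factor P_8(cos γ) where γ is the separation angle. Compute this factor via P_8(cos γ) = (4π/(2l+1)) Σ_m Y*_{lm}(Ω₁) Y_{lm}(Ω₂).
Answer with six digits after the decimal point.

-0.248543

Summing Y*_{l m}(θ₁,φ₁)·Y_{l m}(θ₂,φ₂) over m ∈ [−8, 8]; prefactor 4π/(2·8+1) = 0.739198:
  m=-8: Y*=-0.000000-0.000000i  Y=+0.042636-0.247351i  product -0.000000+0.000000i
  m=-7: Y*=-0.000000+0.000000i  Y=+0.189723+0.403319i  product -0.000000+0.000000i
  m=-6: Y*=+0.000000+0.000000i  Y=-0.279723-0.160426i  product -0.000000-0.000000i
  m=-5: Y*=+0.000007-0.000003i  Y=-0.111179+0.009996i  product -0.000001+0.000000i
  m=-4: Y*=+0.000003-0.000173i  Y=+0.274202-0.230981i  product -0.000039-0.000048i
  m=-3: Y*=-0.002731-0.001175i  Y=-0.015565+0.058426i  product +0.000111-0.000141i
  m=-2: Y*=-0.025958+0.025494i  Y=+0.110426+0.302489i  product -0.010578-0.005037i
  m=-1: Y*=+0.108512+0.265344i  Y=-0.104113-0.072826i  product +0.008027-0.035528i
  m=+0: Y*=+1.088938-0.000000i  Y=-0.304216+0.000000i  product -0.331272+0.000000i
  m=+1: Y*=-0.108512+0.265344i  Y=+0.104113-0.072826i  product +0.008027+0.035528i
  m=+2: Y*=-0.025958-0.025494i  Y=+0.110426-0.302489i  product -0.010578+0.005037i
  m=+3: Y*=+0.002731-0.001175i  Y=+0.015565+0.058426i  product +0.000111+0.000141i
  m=+4: Y*=+0.000003+0.000173i  Y=+0.274202+0.230981i  product -0.000039+0.000048i
  m=+5: Y*=-0.000007-0.000003i  Y=+0.111179+0.009996i  product -0.000001-0.000000i
  m=+6: Y*=+0.000000-0.000000i  Y=-0.279723+0.160426i  product -0.000000+0.000000i
  m=+7: Y*=+0.000000+0.000000i  Y=-0.189723+0.403319i  product -0.000000-0.000000i
  m=+8: Y*=-0.000000+0.000000i  Y=+0.042636+0.247351i  product -0.000000-0.000000i
Accumulated sum -0.336233-0.000000i; after 4π/(2l+1) scaling, -0.248543-0.000000i ⇒ P_8 = -0.248543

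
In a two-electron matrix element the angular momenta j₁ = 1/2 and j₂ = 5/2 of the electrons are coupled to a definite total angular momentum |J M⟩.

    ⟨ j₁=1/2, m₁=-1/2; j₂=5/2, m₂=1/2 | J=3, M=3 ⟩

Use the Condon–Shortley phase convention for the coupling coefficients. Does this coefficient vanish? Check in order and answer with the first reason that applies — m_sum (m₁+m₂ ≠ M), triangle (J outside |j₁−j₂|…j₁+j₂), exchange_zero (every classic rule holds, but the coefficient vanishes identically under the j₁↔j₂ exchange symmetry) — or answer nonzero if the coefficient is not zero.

m_sum

m-sum: m₁+m₂ = -1/2+1/2 = 0, M = 3  ✗ ⇒ coefficient is 0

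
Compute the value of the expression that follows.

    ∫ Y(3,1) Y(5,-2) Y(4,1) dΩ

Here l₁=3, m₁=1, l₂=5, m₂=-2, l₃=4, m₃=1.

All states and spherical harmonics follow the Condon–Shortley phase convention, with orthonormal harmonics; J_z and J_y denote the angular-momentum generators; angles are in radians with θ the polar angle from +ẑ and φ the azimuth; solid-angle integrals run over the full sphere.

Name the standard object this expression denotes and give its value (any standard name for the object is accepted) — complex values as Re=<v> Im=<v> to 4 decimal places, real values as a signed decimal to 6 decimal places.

Gaunt coefficient, +0.148044

This is a Gaunt coefficient — the integral of a triple product of spherical harmonics over the sphere.
Rules hold: Σm=0, L=12 even, 2≤4≤8.
N = 7·11·9 = 693
Δ = 4!·2!·6!/13! = 1/180180
Racah Σ t=1..3: t=1:−1/576 t=2:+1/144 t=3:−1/576 = 1/288
⇒ 3j(3 5 4; 0 0 0)² = 20/1001, sgn +1
Racah Σ t=0..2: t=0:+1/1728 t=1:−1/288 t=2:+1/960 = -1/540
⇒ 3j(3 5 4; 1 -2 1)² = 128/6435, sgn +1
4πI² = N·(3j₀)²·(3jₘ)² = 512/1859
I = +1·√(0.275417/4π) = 0.14804384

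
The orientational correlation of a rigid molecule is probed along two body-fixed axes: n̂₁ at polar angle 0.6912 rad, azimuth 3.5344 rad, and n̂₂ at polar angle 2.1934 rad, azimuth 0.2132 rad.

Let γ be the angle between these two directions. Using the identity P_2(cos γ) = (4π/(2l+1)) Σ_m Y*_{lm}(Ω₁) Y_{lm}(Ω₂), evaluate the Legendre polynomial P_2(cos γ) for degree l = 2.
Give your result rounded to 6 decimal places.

0.879028

Addition theorem: P_2(cos γ) = (4π/5) Σ_m Y*_{lm}(Ω₁) Y_{lm}(Ω₂), m = −2…2:
  m=-2: Y*=(0.110967, 0.111016)  Y=(0.232090, -0.105432)  product (0.037459, 0.014066)
  m=-1: Y*=(-0.350541, -0.145243)  Y=(-0.357694, 0.077437)  product (0.136634, 0.024808)
  m=+0: Y*=(0.246297, -0.000000)  Y=(0.006371, 0.000000)  product (0.001569, 0.000000)
  m=+1: Y*=(0.350541, -0.145243)  Y=(0.357694, 0.077437)  product (0.136634, -0.024808)
  m=+2: Y*=(0.110967, -0.111016)  Y=(0.232090, 0.105432)  product (0.037459, -0.014066)
Accumulated sum (0.349754, -0.000000); after 4π/(2l+1) scaling, (0.879028, -0.000000) ⇒ P_2 = 0.879028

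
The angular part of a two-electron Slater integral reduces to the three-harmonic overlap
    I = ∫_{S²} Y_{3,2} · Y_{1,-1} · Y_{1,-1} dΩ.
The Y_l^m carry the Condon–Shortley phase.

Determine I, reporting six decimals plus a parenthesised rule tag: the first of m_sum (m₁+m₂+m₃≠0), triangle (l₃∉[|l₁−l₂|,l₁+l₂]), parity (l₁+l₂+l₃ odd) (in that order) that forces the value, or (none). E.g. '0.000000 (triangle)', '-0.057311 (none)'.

|3−1|≤1≤3+1 violated ⇒ I = 0

0.000000 (triangle)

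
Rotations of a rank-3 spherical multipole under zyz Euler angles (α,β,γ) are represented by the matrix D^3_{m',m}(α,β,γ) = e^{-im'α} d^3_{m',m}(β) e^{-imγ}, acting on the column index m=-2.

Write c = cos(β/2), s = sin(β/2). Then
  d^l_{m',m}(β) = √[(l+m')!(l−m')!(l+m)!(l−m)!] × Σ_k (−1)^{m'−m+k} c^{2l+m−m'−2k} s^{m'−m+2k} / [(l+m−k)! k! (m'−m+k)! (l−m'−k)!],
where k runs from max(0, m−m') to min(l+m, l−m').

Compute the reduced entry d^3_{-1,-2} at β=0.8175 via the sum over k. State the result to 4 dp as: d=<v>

d^3_{-1,-2}(β=0.8175) via the finite sum:
Half-angle: c=0.917618, s=0.397463. N=√(2·24·1·120)=75.894664
Admissible k: 0..1 (factorial args all ≥0)
  k=0: (−1)^1·75.8947/(24)·0.9176^5·0.3975^1 = -0.817724
  k=1: (−1)^2·75.8947/(12)·0.9176^3·0.3975^3 = +0.306835
d^3_{-1,-2}(0.8175) = -0.817724 +0.306835 = -0.510889

d=-0.5109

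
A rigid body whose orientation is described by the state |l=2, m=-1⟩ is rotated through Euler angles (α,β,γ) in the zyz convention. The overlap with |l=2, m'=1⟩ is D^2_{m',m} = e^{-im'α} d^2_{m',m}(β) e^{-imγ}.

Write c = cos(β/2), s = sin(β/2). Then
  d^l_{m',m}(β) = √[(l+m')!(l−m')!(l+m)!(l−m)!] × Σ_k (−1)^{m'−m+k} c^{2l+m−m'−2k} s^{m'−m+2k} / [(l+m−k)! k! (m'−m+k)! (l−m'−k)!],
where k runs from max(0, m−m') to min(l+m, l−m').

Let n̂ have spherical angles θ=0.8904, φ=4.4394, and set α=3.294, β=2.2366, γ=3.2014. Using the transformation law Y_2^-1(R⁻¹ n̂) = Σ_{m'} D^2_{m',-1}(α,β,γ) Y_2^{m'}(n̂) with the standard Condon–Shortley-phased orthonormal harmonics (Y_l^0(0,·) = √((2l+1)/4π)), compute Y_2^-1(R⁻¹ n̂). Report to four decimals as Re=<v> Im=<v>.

Re=-0.0684 Im=-0.0788

Need the full column D^2_{m',-1} for m'=−2..2 at α=3.2940, β=2.2366, γ=3.2014.
cos(β/2)=0.437212, sin(β/2)=0.899358
d^2_{-2,-1}: single k=1 term ⇒ +0.150328;  D = -0.140445-0.053606i
d^2_{-1,-1}: k∈[0..1] ⇒ +0.036540 -0.463843 = -0.427303;  D = -0.417717-0.090001i
d^2_{0,-1}: k∈[0..1] ⇒ -0.184113 +0.779052 = +0.594938;  D = -0.593875-0.035560i
d^2_{1,-1}: k∈[0..1] ⇒ +0.463843 -0.654231 = -0.190388;  D = -0.189573+0.017605i
d^2_{2,-1}: single k=0 term ⇒ -0.636093;  D = +0.617096-0.154293i
Y_2^{m'}(θ=0.8904,φ=4.4394) and Σ D·Y over m':
  (-0.1404-0.0536i)·(-0.1995-0.1212i)  (-0.4177-0.0900i)·(-0.1019+0.3638i)  (-0.5939-0.0356i)·(+0.0591+0.0000i)  (-0.1896+0.0176i)·(+0.1019+0.3638i)  (+0.6171-0.1543i)·(-0.1995+0.1212i)
Y_2^-1(R⁻¹ n̂) = -0.068381-0.078793i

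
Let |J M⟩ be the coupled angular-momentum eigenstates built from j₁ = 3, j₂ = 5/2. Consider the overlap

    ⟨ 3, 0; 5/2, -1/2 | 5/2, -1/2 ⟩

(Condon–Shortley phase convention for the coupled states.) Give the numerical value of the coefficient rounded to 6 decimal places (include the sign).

j₁+j₂−J=3  J+j₁−j₂=3  J−j₁+j₂=2  j₁+j₂+J+1=9
(j₁±m₁, j₂±m₂, J±M) = (3,3,2,3,2,3)
P² = 216/35
sum k=0..2:
  [0] +1/72 = 1/72
  [1] −1/4 = -1/4
  [2] +1/8 = 1/8
S = -1/9
C² = P²·S² = 8/105 ; C = -0.276026

−√(8/105) ≈ -0.276026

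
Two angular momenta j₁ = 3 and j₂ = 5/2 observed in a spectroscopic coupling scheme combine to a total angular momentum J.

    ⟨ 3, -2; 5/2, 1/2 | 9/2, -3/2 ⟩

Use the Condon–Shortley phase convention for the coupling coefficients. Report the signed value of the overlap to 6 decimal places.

j₁+j₂−J=1  J+j₁−j₂=5  J−j₁+j₂=4  j₁+j₂+J+1=11
(j₁±m₁, j₂±m₂, J±M) = (1,5,3,2,3,6)
P² = 345600/77
sum k=0..1:
  [0] +1/720 = 1/720
  [1] −1/96 = -1/96
S = -13/1440
C² = P²·S² = 169/462 ; C = -0.604815

−√(169/462) ≈ -0.604815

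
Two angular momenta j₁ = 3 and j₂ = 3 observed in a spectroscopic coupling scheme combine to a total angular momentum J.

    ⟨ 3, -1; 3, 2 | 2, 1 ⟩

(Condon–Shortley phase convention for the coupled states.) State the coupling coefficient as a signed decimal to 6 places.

j₁+j₂−J=4  J+j₁−j₂=2  J−j₁+j₂=2  j₁+j₂+J+1=9
(j₁±m₁, j₂±m₂, J±M) = (2,4,5,1,3,1)
P² = 320/7
sum k=3..4:
  [3] −1/12 = -1/12
  [4] +1/48 = 1/48
S = -1/16
C² = P²·S² = 5/28 ; C = -0.422577

-0.422577  (= −√(5/28))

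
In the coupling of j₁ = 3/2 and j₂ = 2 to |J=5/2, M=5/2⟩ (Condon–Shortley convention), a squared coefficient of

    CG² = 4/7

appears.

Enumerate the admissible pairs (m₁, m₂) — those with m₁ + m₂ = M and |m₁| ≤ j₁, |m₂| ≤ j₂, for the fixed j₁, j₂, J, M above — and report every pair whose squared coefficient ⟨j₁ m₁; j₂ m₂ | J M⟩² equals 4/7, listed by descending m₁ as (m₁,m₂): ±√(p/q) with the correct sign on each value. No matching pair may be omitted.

(1/2,2): −√(4/7)

Admissible pairs with m₁+m₂ = M = 5/2: (1/2,2), (3/2,1)
  (m₁,m₂)=(3/2,1): CG² = 3/7, CG = +√(3/7)
  (m₁,m₂)=(1/2,2): CG² = 4/7, CG = −√(4/7)   ← matches the target
Pairs with CG² = 4/7: (1/2,2): −√(4/7)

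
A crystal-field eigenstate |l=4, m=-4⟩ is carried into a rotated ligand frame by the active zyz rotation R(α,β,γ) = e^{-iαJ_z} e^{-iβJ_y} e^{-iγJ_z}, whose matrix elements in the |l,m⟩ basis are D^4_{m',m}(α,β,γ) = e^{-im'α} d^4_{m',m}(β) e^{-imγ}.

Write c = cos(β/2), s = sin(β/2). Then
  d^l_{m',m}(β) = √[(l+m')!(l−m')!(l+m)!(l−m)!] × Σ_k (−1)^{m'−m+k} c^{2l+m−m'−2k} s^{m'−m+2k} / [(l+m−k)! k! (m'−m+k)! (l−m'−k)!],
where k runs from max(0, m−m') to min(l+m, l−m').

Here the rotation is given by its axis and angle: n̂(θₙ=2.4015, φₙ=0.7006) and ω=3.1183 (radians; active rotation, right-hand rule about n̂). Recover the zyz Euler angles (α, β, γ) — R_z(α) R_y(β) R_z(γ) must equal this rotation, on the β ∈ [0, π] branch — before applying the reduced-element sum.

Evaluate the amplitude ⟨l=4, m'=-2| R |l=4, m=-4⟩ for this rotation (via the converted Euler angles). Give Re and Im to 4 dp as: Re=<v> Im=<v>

Axis–angle → zyz. n̂ = (sinθₙcosφₙ, sinθₙsinφₙ, cosθₙ) = (+0.515515, +0.434742, -0.738406), ω = 3.1183.
R = I cosω + sinω [n̂]ₓ + (1−cosω) n̂n̂ᵀ gives
  R = [-0.468289, +0.465369, -0.751091; +0.430973, -0.621779, -0.653951; -0.771342, -0.629938, +0.090610]
β = atan2(√(R₁₃²+R₂₃²), R₃₃) = 1.480061; α = atan2(R₂₃, R₁₃) mod 2π = 3.857964; γ = atan2(R₃₂, −R₃₁) mod 2π = 5.598357
Split into d^4_{-2,-4}(β=1.4801) × two z-phases.
With c≡cos(β/2)=0.738448 and s≡sin(β/2)=0.674311, N=[2·720·1·40320]^{1/2}=7619.763776
k: max(0,(-4)−(-2))=0 … min(4+(-4),4−(-2))=0
  k=0: (−1)^2·7619.7638/(1440)·0.7384^6·0.6743^2 = +0.390138
d^4_{-2,-4}(1.4801) = +0.390138
D = (+0.137615+0.990486i)·(+0.390138)·(-0.920171-0.391517i) = +0.101889-0.376598i

Re=0.1019 Im=-0.3766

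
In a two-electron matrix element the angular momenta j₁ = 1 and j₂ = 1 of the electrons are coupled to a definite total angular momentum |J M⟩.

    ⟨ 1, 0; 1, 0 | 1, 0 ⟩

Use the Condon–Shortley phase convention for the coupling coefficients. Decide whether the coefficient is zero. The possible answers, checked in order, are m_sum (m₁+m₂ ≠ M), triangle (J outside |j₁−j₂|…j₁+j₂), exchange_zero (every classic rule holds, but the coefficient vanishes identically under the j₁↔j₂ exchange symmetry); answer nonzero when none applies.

exchange_zero

m-sum: m₁+m₂ = 0+0 = 0, M = 0  ✓
triangle: |j₁−j₂| = 0 ≤ J = 1 ≤ j₁+j₂ = 2  ✓
exchange: j₁=j₂ and m₁=m₂, and (−1)^(j₁+j₂−J) = (−1)^1 = −1 forces ⟨j₁m₁;j₂m₂|JM⟩ = −⟨j₂m₂;j₁m₁|JM⟩ = −⟨j₁m₁;j₂m₂|JM⟩ ⇒ the coefficient vanishes identically
Racah sum check: Σ_k collapses to 0 ⇒ CG = 0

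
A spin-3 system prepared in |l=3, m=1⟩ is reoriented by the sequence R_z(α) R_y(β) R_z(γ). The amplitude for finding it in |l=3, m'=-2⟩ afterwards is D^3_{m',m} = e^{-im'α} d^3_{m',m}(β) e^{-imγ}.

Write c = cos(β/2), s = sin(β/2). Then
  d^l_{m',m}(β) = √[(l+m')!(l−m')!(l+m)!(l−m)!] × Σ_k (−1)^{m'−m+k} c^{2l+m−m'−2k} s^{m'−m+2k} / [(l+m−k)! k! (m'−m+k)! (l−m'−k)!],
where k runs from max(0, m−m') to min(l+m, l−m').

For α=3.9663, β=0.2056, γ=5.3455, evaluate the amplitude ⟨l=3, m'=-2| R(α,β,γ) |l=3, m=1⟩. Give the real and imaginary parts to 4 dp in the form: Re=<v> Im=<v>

Re=-0.0057 Im=0.0035

Split into d^3_{-2,1}(β=0.2056) × two z-phases.
c=cos(0.205600/2)=0.994721, s=sin(0.205600/2)=0.102619; N=√[1·120·24·2]=75.894664
Admissible k: 3..4 (factorial args all ≥0)
  k=3: (−1)^0·75.8947/(12)·0.9947^3·0.1026^3 = +0.006727
  k=4: (−1)^1·75.8947/(24)·0.9947^1·0.1026^5 = -0.000036
d^3_{-2,1}(0.2056) = +0.006727 -0.000036 = +0.006691
Attach z-rotation phases: D = e^{-i(-2)(3.9663)}·(+0.006691)·e^{-i(1)(5.3455)} = -0.005689+0.003523i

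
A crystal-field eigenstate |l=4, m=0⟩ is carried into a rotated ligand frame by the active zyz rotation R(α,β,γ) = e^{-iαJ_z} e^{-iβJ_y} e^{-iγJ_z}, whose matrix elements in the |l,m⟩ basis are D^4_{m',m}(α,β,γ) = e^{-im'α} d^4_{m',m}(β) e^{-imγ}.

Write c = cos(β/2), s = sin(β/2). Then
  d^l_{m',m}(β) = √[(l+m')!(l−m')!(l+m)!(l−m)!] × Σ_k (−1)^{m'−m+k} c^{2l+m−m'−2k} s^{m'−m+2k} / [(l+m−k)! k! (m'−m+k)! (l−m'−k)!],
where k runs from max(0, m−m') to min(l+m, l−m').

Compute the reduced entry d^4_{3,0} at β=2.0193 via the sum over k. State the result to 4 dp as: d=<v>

d^4_{3,0}(β=2.0193) via the finite sum:
With c≡cos(β/2)=0.532157 and s≡sin(β/2)=0.846646, N=[5040·1·24·24]^{1/2}=1703.830978
The bounds max(0,m−m')=0 and min(l+m,l−m')=1 give 2 terms
  k=0: (−1)^3·1703.8310/(144)·0.5322^5·0.8466^3 = -0.306456
  k=1: (−1)^4·1703.8310/(144)·0.5322^3·0.8466^5 = +0.775697
d^4_{3,0}(2.0193) = -0.306456 +0.775697 = +0.469241

d=0.4692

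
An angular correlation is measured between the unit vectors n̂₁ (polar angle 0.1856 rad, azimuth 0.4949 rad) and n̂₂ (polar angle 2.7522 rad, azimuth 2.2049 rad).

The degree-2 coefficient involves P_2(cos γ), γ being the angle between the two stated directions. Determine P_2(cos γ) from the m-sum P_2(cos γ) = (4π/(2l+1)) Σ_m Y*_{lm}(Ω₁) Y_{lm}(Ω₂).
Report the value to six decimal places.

0.766763

Expand P_2 via completeness: Σ_{m} conj(Y_{2,m}) at Ω₁ times Y_{2,m} at Ω₂ —
  m=-2: Y*=0.00722 + 0.01100j  Y=-0.01659 + 0.05314j  product -0.00070 + 0.00020j
  m=-1: Y*=0.12330 + 0.06655j  Y=0.16075 + 0.21858j  product 0.00527 + 0.03765j
  m=+0: Y*=0.59856 + 0.00000j  Y=0.49442 + 0.00000j  product 0.29594 + 0.00000j
  m=+1: Y*=-0.12330 + 0.06655j  Y=-0.16075 + 0.21858j  product 0.00527 - 0.03765j
  m=+2: Y*=0.00722 - 0.01100j  Y=-0.01659 - 0.05314j  product -0.00070 - 0.00020j
Σ over m = 0.30509 - 0.00000j; ×(4π/5) → 0.76676 - 0.00000j. Real part: 0.766763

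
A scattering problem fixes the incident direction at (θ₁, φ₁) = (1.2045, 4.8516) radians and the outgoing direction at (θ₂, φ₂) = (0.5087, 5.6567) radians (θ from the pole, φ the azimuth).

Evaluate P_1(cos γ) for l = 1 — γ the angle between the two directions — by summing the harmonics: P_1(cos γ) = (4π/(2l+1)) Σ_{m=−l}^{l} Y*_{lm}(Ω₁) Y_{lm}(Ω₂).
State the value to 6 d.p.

0.627956

Term-by-term m-sum for l=1 (normalisation 4π/3 = 4.188790):
  m=-1: Y*=+0.044761-0.319454i  Y=+0.136315+0.098657i  product +0.037618-0.039130i
  m=+0: Y*=+0.174998-0.000000i  Y=+0.426735+0.000000i  product +0.074678+0.000000i
  m=+1: Y*=-0.044761-0.319454i  Y=-0.136315+0.098657i  product +0.037618+0.039130i
Total Σ_m = +0.149914+0.000000i. Multiply by 4.188790: +0.627956+0.000000i. P_1(cos γ) = 0.627956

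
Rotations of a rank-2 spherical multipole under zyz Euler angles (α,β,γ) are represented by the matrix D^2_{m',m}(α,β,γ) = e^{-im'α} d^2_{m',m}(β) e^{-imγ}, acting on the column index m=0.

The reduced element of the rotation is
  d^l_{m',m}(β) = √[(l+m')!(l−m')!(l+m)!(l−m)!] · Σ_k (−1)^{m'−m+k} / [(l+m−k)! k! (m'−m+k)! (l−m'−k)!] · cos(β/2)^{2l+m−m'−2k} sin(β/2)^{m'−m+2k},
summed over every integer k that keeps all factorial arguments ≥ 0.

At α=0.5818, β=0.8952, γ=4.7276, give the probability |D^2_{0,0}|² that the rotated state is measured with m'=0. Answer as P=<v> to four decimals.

Split into d^2_{0,0}(β=0.8952) × two z-phases.
c=cos(0.895200/2)=0.901488, s=sin(0.895200/2)=0.432803; N=√[2·2·2·2]=4.000000
The bounds max(0,m−m')=0 and min(l+m,l−m')=2 give 3 terms
  k=0: (−1)^0·4.0000/(4)·0.9015^4·0.4328^0 = +0.660451
  k=1: (−1)^1·4.0000/(1)·0.9015^2·0.4328^2 = -0.608921
  k=2: (−1)^2·4.0000/(4)·0.9015^0·0.4328^4 = +0.035088
d^2_{0,0}(0.8952) = +0.660451 -0.608921 +0.035088 = +0.086618
|D^2_{0,0}|² = |d^2_{0,0}(β)|² = (+0.086618)² = 0.007503 (the z-rotation phases have unit modulus)

P=0.0075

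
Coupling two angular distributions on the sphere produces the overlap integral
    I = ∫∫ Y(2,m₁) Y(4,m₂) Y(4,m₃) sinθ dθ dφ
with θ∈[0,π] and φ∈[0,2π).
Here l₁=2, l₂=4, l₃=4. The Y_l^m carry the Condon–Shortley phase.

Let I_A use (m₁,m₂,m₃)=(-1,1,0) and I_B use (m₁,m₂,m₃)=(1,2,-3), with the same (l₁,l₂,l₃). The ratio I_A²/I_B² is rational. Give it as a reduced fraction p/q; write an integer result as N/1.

2/35

Shared (l₁,l₂,l₃)=(2,4,4): N and (l;000)² cancel in I_A²/I_B².
A: Δ = 2!·2!·6!/11! = 1/13860; Racah Σ t=1..2: t=1:−1/96 t=2:+1/72 = 1/288; ⇒ 3j(2 4 4; -1 1 0)² = 1/462, sgn +1
B: Δ = 2!·2!·6!/11! = 1/13860; Racah Σ t=0..1: t=0:+1/1440 t=1:−1/240 = -1/288; ⇒ 3j(2 4 4; 1 2 -3)² = 5/132, sgn +1
I_A²/I_B² = (1/462)/(5/132) = 2/35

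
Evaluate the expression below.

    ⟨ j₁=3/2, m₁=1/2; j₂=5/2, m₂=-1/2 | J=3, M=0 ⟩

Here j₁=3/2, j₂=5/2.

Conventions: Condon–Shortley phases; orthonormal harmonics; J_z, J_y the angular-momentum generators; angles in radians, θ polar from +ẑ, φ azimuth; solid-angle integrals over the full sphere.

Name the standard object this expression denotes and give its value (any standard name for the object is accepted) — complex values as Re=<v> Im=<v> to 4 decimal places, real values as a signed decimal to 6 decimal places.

Clebsch–Gordan coefficient, +√(1/5) ≈ +0.447214

This is a Clebsch–Gordan (vector-coupling) coefficient.
√[7·1!2!4!/8! · 2!1!2!3!3!3!] = √(36/5)
  +(−1)^0/∏(0,1,1,2,1,2)! = 1/4  (running 1/4)
  +(−1)^1/∏(1,0,0,1,2,3)! = -1/12  (running 1/6)
⟨..|..⟩ = √(36/5)·(1/6) = +0.447214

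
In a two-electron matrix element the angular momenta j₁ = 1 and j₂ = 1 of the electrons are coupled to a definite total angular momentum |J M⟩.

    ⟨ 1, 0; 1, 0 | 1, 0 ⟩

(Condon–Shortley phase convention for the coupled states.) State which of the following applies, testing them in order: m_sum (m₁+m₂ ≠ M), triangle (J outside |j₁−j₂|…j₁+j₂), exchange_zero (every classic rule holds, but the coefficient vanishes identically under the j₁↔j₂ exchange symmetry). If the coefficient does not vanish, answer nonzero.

exchange_zero

m-sum: m₁+m₂ = 0+0 = 0, M = 0  ✓
triangle: |j₁−j₂| = 0 ≤ J = 1 ≤ j₁+j₂ = 2  ✓
exchange: j₁=j₂ and m₁=m₂, and (−1)^(j₁+j₂−J) = (−1)^1 = −1 forces ⟨j₁m₁;j₂m₂|JM⟩ = −⟨j₂m₂;j₁m₁|JM⟩ = −⟨j₁m₁;j₂m₂|JM⟩ ⇒ the coefficient vanishes identically
Racah sum check: Σ_k collapses to 0 ⇒ CG = 0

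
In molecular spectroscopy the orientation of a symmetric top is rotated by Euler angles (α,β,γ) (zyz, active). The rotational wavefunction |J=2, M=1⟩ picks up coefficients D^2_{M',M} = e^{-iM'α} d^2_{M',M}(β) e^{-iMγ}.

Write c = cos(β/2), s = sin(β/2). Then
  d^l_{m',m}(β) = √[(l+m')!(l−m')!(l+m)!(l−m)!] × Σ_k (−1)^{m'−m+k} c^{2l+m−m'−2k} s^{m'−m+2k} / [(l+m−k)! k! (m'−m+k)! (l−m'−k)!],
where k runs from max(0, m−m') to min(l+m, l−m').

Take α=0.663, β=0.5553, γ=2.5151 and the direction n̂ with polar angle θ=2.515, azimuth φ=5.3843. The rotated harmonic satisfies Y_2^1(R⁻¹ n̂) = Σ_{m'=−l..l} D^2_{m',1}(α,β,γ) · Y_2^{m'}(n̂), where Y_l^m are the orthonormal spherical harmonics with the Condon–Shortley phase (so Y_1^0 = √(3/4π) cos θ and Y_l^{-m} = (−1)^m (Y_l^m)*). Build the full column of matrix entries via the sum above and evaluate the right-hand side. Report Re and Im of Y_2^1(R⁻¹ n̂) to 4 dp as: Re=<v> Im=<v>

Need the full column D^2_{m',1} for m'=−2..2 at α=0.6630, β=0.5553, γ=2.5151.
cos(β/2)=0.961702, sin(β/2)=0.274096
d^2_{-2,1}: single k=3 term ⇒ +0.039608;  D = +0.014754-0.036757i
d^2_{-1,1}: k∈[2..3] ⇒ +0.208453 -0.005644 = +0.202809;  D = -0.056302-0.194838i
d^2_{0,1}: k∈[1..2] ⇒ +0.597174 -0.048509 = +0.548664;  D = -0.444467-0.321686i
d^2_{1,1}: k∈[0..1] ⇒ +0.855387 -0.208453 = +0.646933;  D = -0.646502+0.023613i
d^2_{2,1}: single k=0 term ⇒ -0.487590;  D = +0.373084-0.313931i
Y_2^{m'}(θ=2.515,φ=5.3843) and Σ D·Y over m':
  (+0.0148-0.0368i)·(-0.0299+0.1294i)  (-0.0563-0.1948i)·(-0.2284-0.2872i)  (-0.4445-0.3217i)·(+0.3054+0.0000i)  (-0.6465+0.0236i)·(+0.2284-0.2872i)  (+0.3731-0.3139i)·(-0.0299-0.1294i)
Y_2^1(R⁻¹ n̂) = -0.367210+0.117591i

Re=-0.3672 Im=0.1176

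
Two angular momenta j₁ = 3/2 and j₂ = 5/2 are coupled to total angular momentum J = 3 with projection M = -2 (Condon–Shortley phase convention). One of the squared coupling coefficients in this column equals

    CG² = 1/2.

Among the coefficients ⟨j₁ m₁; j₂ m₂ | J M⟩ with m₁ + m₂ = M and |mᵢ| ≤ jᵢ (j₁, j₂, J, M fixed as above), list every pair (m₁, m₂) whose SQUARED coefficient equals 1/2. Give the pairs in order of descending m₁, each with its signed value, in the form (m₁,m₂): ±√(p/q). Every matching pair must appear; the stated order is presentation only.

Admissible pairs with m₁+m₂ = M = -2: (-3/2,-1/2), (-1/2,-3/2), (1/2,-5/2)
  (m₁,m₂)=(1/2,-5/2): CG² = 5/12, CG = +√(5/12)
  (m₁,m₂)=(-1/2,-3/2): CG² = 1/12, CG = +√(1/12)
  (m₁,m₂)=(-3/2,-1/2): CG² = 1/2, CG = −√(1/2)   ← matches the target
Pairs with CG² = 1/2: (-3/2,-1/2): −√(1/2)

(-3/2,-1/2): −√(1/2)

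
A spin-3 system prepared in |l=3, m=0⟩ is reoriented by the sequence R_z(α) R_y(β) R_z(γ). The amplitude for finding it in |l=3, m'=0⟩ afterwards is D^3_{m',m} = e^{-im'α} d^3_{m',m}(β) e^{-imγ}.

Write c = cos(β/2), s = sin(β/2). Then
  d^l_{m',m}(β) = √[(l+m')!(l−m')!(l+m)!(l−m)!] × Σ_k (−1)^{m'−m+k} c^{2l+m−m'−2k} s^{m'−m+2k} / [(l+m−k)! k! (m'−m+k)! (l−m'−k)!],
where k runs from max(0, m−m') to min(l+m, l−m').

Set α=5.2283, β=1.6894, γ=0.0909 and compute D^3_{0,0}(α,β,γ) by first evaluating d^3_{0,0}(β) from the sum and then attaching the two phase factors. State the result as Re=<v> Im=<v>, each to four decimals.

Re=0.1733 Im=0.0000

Split into d^3_{0,0}(β=1.6894) × two z-phases.
Half-angle: c=0.663956, s=0.747772. N=√(6·6·6·6)=36.000000
The bounds max(0,m−m')=0 and min(l+m,l−m')=3 give 4 terms
  k=0: (−1)^0·36.0000/(36)·0.6640^6·0.7478^0 = +0.085671
  k=1: (−1)^1·36.0000/(4)·0.6640^4·0.7478^2 = -0.977996
  k=2: (−1)^2·36.0000/(4)·0.6640^2·0.7478^4 = +1.240502
  k=3: (−1)^3·36.0000/(36)·0.6640^0·0.7478^6 = -0.174830
d^3_{0,0}(1.6894) = +0.085671 -0.977996 +1.240502 -0.174830 = +0.173347
D = (+1.000000+0.000000i)·(+0.173347)·(+1.000000+0.000000i) = +0.173347+0.000000i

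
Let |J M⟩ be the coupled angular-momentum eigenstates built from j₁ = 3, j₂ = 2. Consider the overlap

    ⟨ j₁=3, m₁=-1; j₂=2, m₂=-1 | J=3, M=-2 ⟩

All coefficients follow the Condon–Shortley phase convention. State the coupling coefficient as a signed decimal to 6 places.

j₁+j₂−J=2  J+j₁−j₂=4  J−j₁+j₂=2  j₁+j₂+J+1=9
(j₁±m₁, j₂±m₂, J±M) = (2,4,1,3,1,5)
P² = 64
sum k=0..1:
  [0] +1/48 = 1/48
  [1] −1/12 = -1/12
S = -1/16
C² = P²·S² = 1/4 ; C = -0.500000

-0.500000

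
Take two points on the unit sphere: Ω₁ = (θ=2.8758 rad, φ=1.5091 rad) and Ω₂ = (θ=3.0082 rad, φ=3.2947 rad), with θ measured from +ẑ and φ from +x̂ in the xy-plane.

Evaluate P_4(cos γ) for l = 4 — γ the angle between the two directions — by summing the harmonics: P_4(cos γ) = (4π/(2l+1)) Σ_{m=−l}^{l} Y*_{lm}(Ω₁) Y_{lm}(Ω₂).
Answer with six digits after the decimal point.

0.545183

Summing Y*_{l m}(θ₁,φ₁)·Y_{l m}(θ₂,φ₂) over m ∈ [−4, 4]; prefactor 4π/(2·4+1) = 1.396263:
  term(m=-4) = +0.000000-0.000000i   from Y*(Ω₁)=+0.002043-0.000515i, Y(Ω₂)=+0.000113-0.000080i
  term(m=-3) = +0.000038+0.000051i   from Y*(Ω₁)=+0.004028+0.021515i, Y(Ω₂)=+0.002616-0.001294i
  term(m=-2) = -0.004025+0.001844i   from Y*(Ω₁)=-0.126372+0.015673i, Y(Ω₂)=+0.033153-0.010482i
  term(m=-1) = -0.021728-0.099592i   from Y*(Ω₁)=-0.026001-0.420902i, Y(Ω₂)=+0.238893-0.036865i
  term(m=+0) = +0.441888+0.000000i   from Y*(Ω₁)=+0.571952-0.000000i, Y(Ω₂)=+0.772596+0.000000i
  term(m=+1) = -0.021728+0.099592i   from Y*(Ω₁)=+0.026001-0.420902i, Y(Ω₂)=-0.238893-0.036865i
  term(m=+2) = -0.004025-0.001844i   from Y*(Ω₁)=-0.126372-0.015673i, Y(Ω₂)=+0.033153+0.010482i
  term(m=+3) = +0.000038-0.000051i   from Y*(Ω₁)=-0.004028+0.021515i, Y(Ω₂)=-0.002616-0.001294i
  term(m=+4) = +0.000000+0.000000i   from Y*(Ω₁)=+0.002043+0.000515i, Y(Ω₂)=+0.000113+0.000080i
Accumulated sum +0.390459-0.000000i; after 4π/(2l+1) scaling, +0.545183-0.000000i ⇒ P_4 = 0.545183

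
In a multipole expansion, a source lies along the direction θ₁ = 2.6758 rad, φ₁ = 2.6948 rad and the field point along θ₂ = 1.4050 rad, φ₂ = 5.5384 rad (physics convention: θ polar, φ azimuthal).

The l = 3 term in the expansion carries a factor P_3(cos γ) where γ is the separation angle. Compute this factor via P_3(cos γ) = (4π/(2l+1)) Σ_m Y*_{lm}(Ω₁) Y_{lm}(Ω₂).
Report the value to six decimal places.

0.391166

Summing Y*_{l m}(θ₁,φ₁)·Y_{l m}(θ₂,φ₂) over m ∈ [−3, 3]; prefactor 4π/(2·3+1) = 1.795196:
  [-3]  conj(Y_{3,-3})(Ω₁) = -0.008633+0.036801i ; Y_{3,-3}(Ω₂) = -0.246551+0.315354i ; Δ = -0.009477-0.011796i
  [-2]  conj(Y_{3,-2})(Ω₁) = -0.115418+0.143545i ; Y_{3,-2}(Ω₂) = +0.013312+0.163531i ; Δ = -0.025010-0.016964i
  [-1]  conj(Y_{3,-1})(Ω₁) = -0.391581+0.187609i ; Y_{3,-1}(Ω₂) = -0.202438-0.186629i ; Δ = +0.114284+0.035101i
  [+0]  conj(Y_{3,0})(Ω₁) = -0.330555-0.000000i ; Y_{3,0}(Ω₂) = -0.176377+0.000000i ; Δ = +0.058302+0.000000i
  [+1]  conj(Y_{3,1})(Ω₁) = +0.391581+0.187609i ; Y_{3,1}(Ω₂) = +0.202438-0.186629i ; Δ = +0.114284-0.035101i
  [+2]  conj(Y_{3,2})(Ω₁) = -0.115418-0.143545i ; Y_{3,2}(Ω₂) = +0.013312-0.163531i ; Δ = -0.025010+0.016964i
  [+3]  conj(Y_{3,3})(Ω₁) = +0.008633+0.036801i ; Y_{3,3}(Ω₂) = +0.246551+0.315354i ; Δ = -0.009477+0.011796i
Σ over m = +0.217896+0.000000i; ×(4π/7) → +0.391166+0.000000i. Real part: 0.391166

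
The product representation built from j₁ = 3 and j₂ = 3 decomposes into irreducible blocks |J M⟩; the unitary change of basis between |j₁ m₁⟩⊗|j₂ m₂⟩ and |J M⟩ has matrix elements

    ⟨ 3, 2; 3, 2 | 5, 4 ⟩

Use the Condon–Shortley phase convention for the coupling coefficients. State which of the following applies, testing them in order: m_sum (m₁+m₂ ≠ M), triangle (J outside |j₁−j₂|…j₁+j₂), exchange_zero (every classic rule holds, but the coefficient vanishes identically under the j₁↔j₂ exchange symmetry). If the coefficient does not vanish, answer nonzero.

m-sum: m₁+m₂ = 2+2 = 4, M = 4  ✓
triangle: |j₁−j₂| = 0 ≤ J = 5 ≤ j₁+j₂ = 6  ✓
exchange: j₁=j₂ and m₁=m₂, and (−1)^(j₁+j₂−J) = (−1)^1 = −1 forces ⟨j₁m₁;j₂m₂|JM⟩ = −⟨j₂m₂;j₁m₁|JM⟩ = −⟨j₁m₁;j₂m₂|JM⟩ ⇒ the coefficient vanishes identically
Racah sum check: Σ_k collapses to 0 ⇒ CG = 0

exchange_zero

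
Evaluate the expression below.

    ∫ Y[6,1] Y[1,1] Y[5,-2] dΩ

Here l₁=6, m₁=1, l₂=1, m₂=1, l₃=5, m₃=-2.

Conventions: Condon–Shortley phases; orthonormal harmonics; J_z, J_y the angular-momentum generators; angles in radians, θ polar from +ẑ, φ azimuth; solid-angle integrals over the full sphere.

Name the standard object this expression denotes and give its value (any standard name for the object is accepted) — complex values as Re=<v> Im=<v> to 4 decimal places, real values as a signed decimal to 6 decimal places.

Gaunt coefficient, -0.129207

This is a Gaunt coefficient — the integral of a triple product of spherical harmonics over the sphere.
Checks pass: Σm=0; 12 even; l₃=5∈[5,7].
(2·6+1)(2·1+1)(2·5+1) = 429
Δ: 2! 10! 0! / 13! → 1/858
sum: t=1:−1/14400 = -1/14400
3j²(6 1 5; 0 0 0) = Δ·Π!·Σ² = 6/143  (sign +1)
sum: t=2:+1/60480 = 1/60480
3j²(6 1 5; 1 1 -2) = Δ·Π!·Σ² = 5/429  (sign -1)
combine: 4πI² = 429·6/143·5/429 = 30/143
take √, sign -1: I = -0.12920749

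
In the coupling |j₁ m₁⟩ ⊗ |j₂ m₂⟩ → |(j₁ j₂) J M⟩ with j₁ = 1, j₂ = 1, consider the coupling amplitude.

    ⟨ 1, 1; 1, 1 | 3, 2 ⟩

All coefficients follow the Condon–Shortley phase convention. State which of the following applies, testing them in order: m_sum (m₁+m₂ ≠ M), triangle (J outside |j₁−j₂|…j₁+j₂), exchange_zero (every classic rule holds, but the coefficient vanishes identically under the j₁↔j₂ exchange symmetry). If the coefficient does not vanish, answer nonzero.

triangle

m-sum: m₁+m₂ = 1+1 = 2, M = 2  ✓
triangle: need |j₁−j₂| ≤ J ≤ j₁+j₂, i.e. J ∈ [0, 2]; J = 3 is outside ✗ ⇒ coefficient is 0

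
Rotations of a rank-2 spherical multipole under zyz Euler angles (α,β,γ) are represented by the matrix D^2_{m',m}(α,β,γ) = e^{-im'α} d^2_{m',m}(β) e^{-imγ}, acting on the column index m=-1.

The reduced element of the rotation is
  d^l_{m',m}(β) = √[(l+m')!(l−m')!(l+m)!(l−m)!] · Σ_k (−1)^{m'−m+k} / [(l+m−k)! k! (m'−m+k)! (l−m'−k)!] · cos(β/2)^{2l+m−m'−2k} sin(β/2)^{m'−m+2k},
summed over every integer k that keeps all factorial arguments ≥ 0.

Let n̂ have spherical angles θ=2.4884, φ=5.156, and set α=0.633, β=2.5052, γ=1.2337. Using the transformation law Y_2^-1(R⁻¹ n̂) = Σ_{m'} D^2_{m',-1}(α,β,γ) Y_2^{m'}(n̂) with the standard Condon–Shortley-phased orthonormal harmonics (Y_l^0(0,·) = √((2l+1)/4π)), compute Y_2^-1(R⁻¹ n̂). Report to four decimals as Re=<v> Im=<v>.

Re=-0.1661 Im=0.3217

Need the full column D^2_{m',-1} for m'=−2..2 at α=0.6330, β=2.5052, γ=1.2337.
cos(β/2)=0.312854, sin(β/2)=0.949801
d^2_{-2,-1}: single k=1 term ⇒ +0.058168;  D = -0.046591+0.034826i
d^2_{-1,-1}: k∈[0..1] ⇒ +0.009580 -0.264893 = -0.255313;  D = +0.074450-0.244217i
d^2_{0,-1}: k∈[0..1] ⇒ -0.071242 +0.656622 = +0.585381;  D = +0.193614+0.552435i
d^2_{1,-1}: k∈[0..1] ⇒ +0.264893 -0.813825 = -0.548932;  D = -0.452836-0.310267i
d^2_{2,-1}: single k=0 term ⇒ -0.536130;  D = -0.535850+0.017314i
Y_2^{m'}(θ=2.4884,φ=5.156) and Σ D·Y over m':
  (-0.0466+0.0348i)·(-0.0901+0.1106i)  (+0.0745-0.2442i)·(-0.1600-0.3368i)  (+0.1936+0.5524i)·(+0.2813+0.0000i)  (-0.4528-0.3103i)·(+0.1600-0.3368i)  (-0.5359+0.0173i)·(-0.0901-0.1106i)
Y_2^-1(R⁻¹ n̂) = -0.166098+0.321692i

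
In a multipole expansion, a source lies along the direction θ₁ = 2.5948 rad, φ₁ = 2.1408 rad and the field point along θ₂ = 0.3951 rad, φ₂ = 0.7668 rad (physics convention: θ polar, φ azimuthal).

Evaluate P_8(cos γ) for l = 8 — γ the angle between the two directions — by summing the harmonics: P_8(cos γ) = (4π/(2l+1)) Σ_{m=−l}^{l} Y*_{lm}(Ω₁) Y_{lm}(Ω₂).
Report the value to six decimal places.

Summing Y*_{l m}(θ₁,φ₁)·Y_{l m}(θ₂,φ₂) over m ∈ [−8, 8]; prefactor 4π/(2·8+1) = 0.739198:
  m=-8: (-0.000418, -0.002721) × (0.000246, 0.000037) = (-0.000000, -0.000001)  (running Σ = (-0.000000, -0.000001))
  m=-7: (0.013574, -0.011963) × (0.001451, 0.001888) = (0.000042, 0.000008)  (running Σ = (0.000042, 0.000008))
  m=-6: (0.071118, 0.020329) × (-0.001605, 0.014326) = (-0.000405, 0.000986)  (running Σ = (-0.000363, 0.000994))
  m=-5: (0.060283, 0.200859) × (-0.047716, 0.039575) = (-0.010826, -0.007198)  (running Σ = (-0.011189, -0.006205))
  m=-4: (-0.267849, 0.312116) × (-0.192653, -0.014358) = (0.056083, -0.056284)  (running Σ = (0.044895, -0.062489))
  m=-3: (-0.497752, -0.069746) × (-0.280446, -0.313627) = (0.117719, 0.175668)  (running Σ = (0.162613, 0.113179))
  m=-2: (-0.090902, -0.197795) × (0.020859, -0.560514) = (-0.112763, 0.046826)  (running Σ = (0.049851, 0.160005))
  m=-1: (-0.171101, 0.266940) × (0.168872, -0.162704) = (0.014538, 0.072917)  (running Σ = (0.064389, 0.232923))
  m=0: (-0.337414, -0.000000) × (-0.420519, 0.000000) = (0.141889, 0.000000)  (running Σ = (0.206278, 0.232923))
  m=1: (0.171101, 0.266940) × (-0.168872, -0.162704) = (0.014538, -0.072917)  (running Σ = (0.220816, 0.160005))
  m=2: (-0.090902, 0.197795) × (0.020859, 0.560514) = (-0.112763, -0.046826)  (running Σ = (0.108053, 0.113179))
  m=3: (0.497752, -0.069746) × (0.280446, -0.313627) = (0.117719, -0.175668)  (running Σ = (0.225772, -0.062489))
  m=4: (-0.267849, -0.312116) × (-0.192653, 0.014358) = (0.056083, 0.056284)  (running Σ = (0.281855, -0.006205))
  m=5: (-0.060283, 0.200859) × (0.047716, 0.039575) = (-0.010826, 0.007198)  (running Σ = (0.271030, 0.000994))
  m=6: (0.071118, -0.020329) × (-0.001605, -0.014326) = (-0.000405, -0.000986)  (running Σ = (0.270624, 0.000008))
  m=7: (-0.013574, -0.011963) × (-0.001451, 0.001888) = (0.000042, -0.000008)  (running Σ = (0.270666, -0.000001))
  m=8: (-0.000418, 0.002721) × (0.000246, -0.000037) = (-0.000000, 0.000001)  (running Σ = (0.270666, -0.000000))
Accumulated sum (0.270666, -0.000000); after 4π/(2l+1) scaling, (0.200076, -0.000000) ⇒ P_8 = 0.200076

0.200076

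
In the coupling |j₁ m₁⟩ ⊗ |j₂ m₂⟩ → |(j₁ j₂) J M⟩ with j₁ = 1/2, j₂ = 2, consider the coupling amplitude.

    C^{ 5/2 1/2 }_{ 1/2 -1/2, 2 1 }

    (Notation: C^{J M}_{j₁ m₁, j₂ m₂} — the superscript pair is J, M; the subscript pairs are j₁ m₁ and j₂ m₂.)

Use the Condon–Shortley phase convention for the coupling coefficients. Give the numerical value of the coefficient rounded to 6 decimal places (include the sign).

√[6·0!1!4!/6! · 0!1!3!1!3!2!] = √(72/5)
  +(−1)^0/∏(0,0,1,3,0,1)! = 1/6  (running 1/6)
⟨..|..⟩ = √(72/5)·(1/6) = +0.632456

+0.632456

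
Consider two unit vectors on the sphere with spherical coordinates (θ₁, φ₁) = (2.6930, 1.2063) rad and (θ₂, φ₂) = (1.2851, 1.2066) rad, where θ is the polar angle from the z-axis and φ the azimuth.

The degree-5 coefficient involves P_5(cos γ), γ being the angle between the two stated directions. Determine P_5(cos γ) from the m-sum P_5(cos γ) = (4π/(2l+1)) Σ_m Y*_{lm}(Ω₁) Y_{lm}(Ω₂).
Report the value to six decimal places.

0.267642

Summing Y*_{l m}(θ₁,φ₁)·Y_{l m}(θ₂,φ₂) over m ∈ [−5, 5]; prefactor 4π/(2·5+1) = 1.142397:
  [-5]  conj(Y_{5,-5})(Ω₁) = (0.006897, -0.001774) ; Y_{5,-5}(Ω₂) = (0.365639, 0.093435) ; Δ = (0.002688, -0.000004)
  [-4]  conj(Y_{5,-4})(Ω₁) = (-0.005267, 0.046492) ; Y_{5,-4}(Ω₂) = (0.039879, 0.348266) ; Δ = (-0.016401, 0.000020)
  [-3]  conj(Y_{5,-3})(Ω₁) = (-0.158099, -0.081768) ; Y_{5,-3}(Ω₂) = (0.077361, -0.040099) ; Δ = (-0.015509, 0.000014)
  [-2]  conj(Y_{5,-2})(Ω₁) = (0.307579, -0.274700) ; Y_{5,-2}(Ω₂) = (0.249936, 0.222950) ; Δ = (0.138120, -0.000083)
  [-1]  conj(Y_{5,-1})(Ω₁) = (0.172137, 0.451159) ; Y_{5,-1}(Ω₂) = (0.002246, -0.005892) ; Δ = (0.003045, -0.000001)
  [+0]  conj(Y_{5,0})(Ω₁) = (0.032073, -0.000000) ; Y_{5,0}(Ω₂) = (0.324244, 0.000000) ; Δ = (0.010400, 0.000000)
  [+1]  conj(Y_{5,1})(Ω₁) = (-0.172137, 0.451159) ; Y_{5,1}(Ω₂) = (-0.002246, -0.005892) ; Δ = (0.003045, 0.000001)
  [+2]  conj(Y_{5,2})(Ω₁) = (0.307579, 0.274700) ; Y_{5,2}(Ω₂) = (0.249936, -0.222950) ; Δ = (0.138120, 0.000083)
  [+3]  conj(Y_{5,3})(Ω₁) = (0.158099, -0.081768) ; Y_{5,3}(Ω₂) = (-0.077361, -0.040099) ; Δ = (-0.015509, -0.000014)
  [+4]  conj(Y_{5,4})(Ω₁) = (-0.005267, -0.046492) ; Y_{5,4}(Ω₂) = (0.039879, -0.348266) ; Δ = (-0.016401, -0.000020)
  [+5]  conj(Y_{5,5})(Ω₁) = (-0.006897, -0.001774) ; Y_{5,5}(Ω₂) = (-0.365639, 0.093435) ; Δ = (0.002688, 0.000004)
Total Σ_m = (0.234281, 0.000000). Multiply by 1.142397: (0.267642, 0.000000). P_5(cos γ) = 0.267642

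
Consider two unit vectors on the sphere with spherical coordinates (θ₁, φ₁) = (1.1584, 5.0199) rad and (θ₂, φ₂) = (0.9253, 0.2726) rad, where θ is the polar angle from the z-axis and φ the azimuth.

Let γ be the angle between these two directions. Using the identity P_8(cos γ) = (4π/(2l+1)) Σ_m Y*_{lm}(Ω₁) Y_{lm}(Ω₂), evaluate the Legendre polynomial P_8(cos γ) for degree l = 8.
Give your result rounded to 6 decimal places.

-0.185245

Summing Y*_{l m}(θ₁,φ₁)·Y_{l m}(θ₂,φ₂) over m ∈ [−8, 8]; prefactor 4π/(2·8+1) = 0.739198:
  term(m=-8) = (0.021012, 0.006026)   from Y*(Ω₁)=(-0.198684, 0.161163), Y(Ω₂)=(-0.048948, -0.070033)
  term(m=-7) = (-0.027881, 0.111809)   from Y*(Ω₁)=(-0.374034, -0.246008), Y(Ω₂)=(-0.085208, -0.242885)
  term(m=-6) = (-0.132926, -0.028258)   from Y*(Ω₁)=(0.084985, -0.302052), Y(Ω₂)=(-0.028046, -0.432184)
  term(m=-5) = (-0.008334, 0.047256)   from Y*(Ω₁)=(-0.124113, 0.004127), Y(Ω₂)=(0.079719, -0.378101)
  term(m=-4) = (-0.005074, -0.000713)   from Y*(Ω₁)=(-0.119421, -0.336792), Y(Ω₂)=(0.006626, -0.012716)
  term(m=-3) = (-0.001671, 0.015895)   from Y*(Ω₁)=(0.036548, -0.027684), Y(Ω₂)=(-0.238368, 0.254338)
  term(m=-2) = (0.067477, 0.004719)   from Y*(Ω₁)=(-0.266178, -0.188033), Y(Ω₂)=(-0.177466, 0.107637)
  term(m=-1) = (0.001037, -0.029701)   from Y*(Ω₁)=(0.034108, -0.107397), Y(Ω₂)=(0.254000, -0.071008)
  term(m=+0) = (-0.077885, -0.000000)   from Y*(Ω₁)=(-0.309717, -0.000000), Y(Ω₂)=(0.251471, 0.000000)
  term(m=+1) = (0.001037, 0.029701)   from Y*(Ω₁)=(-0.034108, -0.107397), Y(Ω₂)=(-0.254000, -0.071008)
  term(m=+2) = (0.067477, -0.004719)   from Y*(Ω₁)=(-0.266178, 0.188033), Y(Ω₂)=(-0.177466, -0.107637)
  term(m=+3) = (-0.001671, -0.015895)   from Y*(Ω₁)=(-0.036548, -0.027684), Y(Ω₂)=(0.238368, 0.254338)
  term(m=+4) = (-0.005074, 0.000713)   from Y*(Ω₁)=(-0.119421, 0.336792), Y(Ω₂)=(0.006626, 0.012716)
  term(m=+5) = (-0.008334, -0.047256)   from Y*(Ω₁)=(0.124113, 0.004127), Y(Ω₂)=(-0.079719, -0.378101)
  term(m=+6) = (-0.132926, 0.028258)   from Y*(Ω₁)=(0.084985, 0.302052), Y(Ω₂)=(-0.028046, 0.432184)
  term(m=+7) = (-0.027881, -0.111809)   from Y*(Ω₁)=(0.374034, -0.246008), Y(Ω₂)=(0.085208, -0.242885)
  term(m=+8) = (0.021012, -0.006026)   from Y*(Ω₁)=(-0.198684, -0.161163), Y(Ω₂)=(-0.048948, 0.070033)
Σ over m = (-0.250602, 0.000000); ×(4π/17) → (-0.185245, 0.000000). Real part: -0.185245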